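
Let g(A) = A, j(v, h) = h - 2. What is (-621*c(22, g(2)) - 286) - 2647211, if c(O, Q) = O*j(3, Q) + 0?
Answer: -2647497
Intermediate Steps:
j(v, h) = -2 + h
c(O, Q) = O*(-2 + Q) (c(O, Q) = O*(-2 + Q) + 0 = O*(-2 + Q))
(-621*c(22, g(2)) - 286) - 2647211 = (-13662*(-2 + 2) - 286) - 2647211 = (-13662*0 - 286) - 2647211 = (-621*0 - 286) - 2647211 = (0 - 286) - 2647211 = -286 - 2647211 = -2647497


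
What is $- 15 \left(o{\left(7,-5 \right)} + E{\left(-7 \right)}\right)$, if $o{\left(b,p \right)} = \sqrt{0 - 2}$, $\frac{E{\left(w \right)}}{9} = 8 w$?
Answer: $7560 - 15 i \sqrt{2} \approx 7560.0 - 21.213 i$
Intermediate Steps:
$E{\left(w \right)} = 72 w$ ($E{\left(w \right)} = 9 \cdot 8 w = 72 w$)
$o{\left(b,p \right)} = i \sqrt{2}$ ($o{\left(b,p \right)} = \sqrt{-2} = i \sqrt{2}$)
$- 15 \left(o{\left(7,-5 \right)} + E{\left(-7 \right)}\right) = - 15 \left(i \sqrt{2} + 72 \left(-7\right)\right) = - 15 \left(i \sqrt{2} - 504\right) = - 15 \left(-504 + i \sqrt{2}\right) = 7560 - 15 i \sqrt{2}$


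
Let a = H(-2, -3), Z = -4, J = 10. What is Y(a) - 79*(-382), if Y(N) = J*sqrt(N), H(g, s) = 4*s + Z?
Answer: 30178 + 40*I ≈ 30178.0 + 40.0*I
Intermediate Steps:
H(g, s) = -4 + 4*s (H(g, s) = 4*s - 4 = -4 + 4*s)
a = -16 (a = -4 + 4*(-3) = -4 - 12 = -16)
Y(N) = 10*sqrt(N)
Y(a) - 79*(-382) = 10*sqrt(-16) - 79*(-382) = 10*(4*I) + 30178 = 40*I + 30178 = 30178 + 40*I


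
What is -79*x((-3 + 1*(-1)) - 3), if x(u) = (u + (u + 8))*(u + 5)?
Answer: -948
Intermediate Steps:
x(u) = (5 + u)*(8 + 2*u) (x(u) = (u + (8 + u))*(5 + u) = (8 + 2*u)*(5 + u) = (5 + u)*(8 + 2*u))
-79*x((-3 + 1*(-1)) - 3) = -79*(40 + 2*((-3 + 1*(-1)) - 3)² + 18*((-3 + 1*(-1)) - 3)) = -79*(40 + 2*((-3 - 1) - 3)² + 18*((-3 - 1) - 3)) = -79*(40 + 2*(-4 - 3)² + 18*(-4 - 3)) = -79*(40 + 2*(-7)² + 18*(-7)) = -79*(40 + 2*49 - 126) = -79*(40 + 98 - 126) = -79*12 = -948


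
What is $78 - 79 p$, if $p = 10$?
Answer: $-712$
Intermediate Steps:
$78 - 79 p = 78 - 790 = -712$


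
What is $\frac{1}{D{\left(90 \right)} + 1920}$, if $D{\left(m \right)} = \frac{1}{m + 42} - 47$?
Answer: $\frac{132}{247237} \approx 0.0005339$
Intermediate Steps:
$D{\left(m \right)} = -47 + \frac{1}{42 + m}$ ($D{\left(m \right)} = \frac{1}{42 + m} - 47 = -47 + \frac{1}{42 + m}$)
$\frac{1}{D{\left(90 \right)} + 1920} = \frac{1}{\frac{-1973 - 4230}{42 + 90} + 1920} = \frac{1}{\frac{-1973 - 4230}{132} + 1920} = \frac{1}{\frac{1}{132} \left(-6203\right) + 1920} = \frac{1}{- \frac{6203}{132} + 1920} = \frac{1}{\frac{247237}{132}} = \frac{132}{247237}$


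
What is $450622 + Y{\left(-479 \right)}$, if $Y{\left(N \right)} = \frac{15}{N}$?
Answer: $\frac{215847923}{479} \approx 4.5062 \cdot 10^{5}$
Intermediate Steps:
$450622 + Y{\left(-479 \right)} = 450622 + \frac{15}{-479} = 450622 + 15 \left(- \frac{1}{479}\right) = 450622 - \frac{15}{479} = \frac{215847923}{479}$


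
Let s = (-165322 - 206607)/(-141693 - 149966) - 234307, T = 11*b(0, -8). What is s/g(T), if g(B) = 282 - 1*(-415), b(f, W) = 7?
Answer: -68337373384/203286323 ≈ -336.16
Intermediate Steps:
T = 77 (T = 11*7 = 77)
s = -68337373384/291659 (s = -371929/(-291659) - 234307 = -371929*(-1/291659) - 234307 = 371929/291659 - 234307 = -68337373384/291659 ≈ -2.3431e+5)
g(B) = 697 (g(B) = 282 + 415 = 697)
s/g(T) = -68337373384/291659/697 = -68337373384/291659*1/697 = -68337373384/203286323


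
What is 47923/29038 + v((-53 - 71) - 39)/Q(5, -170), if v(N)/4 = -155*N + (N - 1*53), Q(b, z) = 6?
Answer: 1454889493/87114 ≈ 16701.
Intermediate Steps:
v(N) = -212 - 616*N (v(N) = 4*(-155*N + (N - 1*53)) = 4*(-155*N + (N - 53)) = 4*(-155*N + (-53 + N)) = 4*(-53 - 154*N) = -212 - 616*N)
47923/29038 + v((-53 - 71) - 39)/Q(5, -170) = 47923/29038 + (-212 - 616*((-53 - 71) - 39))/6 = 47923*(1/29038) + (-212 - 616*(-124 - 39))*(⅙) = 47923/29038 + (-212 - 616*(-163))*(⅙) = 47923/29038 + (-212 + 100408)*(⅙) = 47923/29038 + 100196*(⅙) = 47923/29038 + 50098/3 = 1454889493/87114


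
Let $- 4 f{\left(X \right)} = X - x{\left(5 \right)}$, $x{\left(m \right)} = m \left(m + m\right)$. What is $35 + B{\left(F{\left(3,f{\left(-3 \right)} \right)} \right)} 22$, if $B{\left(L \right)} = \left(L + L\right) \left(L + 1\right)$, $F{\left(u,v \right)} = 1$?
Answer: $123$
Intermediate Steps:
$x{\left(m \right)} = 2 m^{2}$ ($x{\left(m \right)} = m 2 m = 2 m^{2}$)
$f{\left(X \right)} = \frac{25}{2} - \frac{X}{4}$ ($f{\left(X \right)} = - \frac{X - 2 \cdot 5^{2}}{4} = - \frac{X - 2 \cdot 25}{4} = - \frac{X - 50}{4} = - \frac{-50 + X}{4} = \frac{25}{2} - \frac{X}{4}$)
$B{\left(L \right)} = 2 L \left(1 + L\right)$
$35 + B{\left(F{\left(3,f{\left(-3 \right)} \right)} \right)} 22 = 35 + 2 \cdot 1 \left(1 + 1\right) 22 = 35 + 2 \cdot 1 \cdot 2 \cdot 22 = 35 + 4 \cdot 22 = 35 + 88 = 123$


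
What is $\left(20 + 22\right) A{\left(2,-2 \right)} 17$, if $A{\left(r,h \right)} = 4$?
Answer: $2856$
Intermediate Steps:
$\left(20 + 22\right) A{\left(2,-2 \right)} 17 = \left(20 + 22\right) 4 \cdot 17 = 42 \cdot 4 \cdot 17 = 168 \cdot 17 = 2856$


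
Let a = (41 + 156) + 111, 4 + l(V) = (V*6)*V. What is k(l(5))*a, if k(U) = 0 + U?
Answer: 44968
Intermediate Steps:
l(V) = -4 + 6*V**2 (l(V) = -4 + (V*6)*V = -4 + (6*V)*V = -4 + 6*V**2)
k(U) = U
a = 308 (a = 197 + 111 = 308)
k(l(5))*a = (-4 + 6*5**2)*308 = (-4 + 6*25)*308 = (-4 + 150)*308 = 146*308 = 44968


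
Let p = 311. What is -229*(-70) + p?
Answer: 16341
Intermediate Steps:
-229*(-70) + p = -229*(-70) + 311 = 16030 + 311 = 16341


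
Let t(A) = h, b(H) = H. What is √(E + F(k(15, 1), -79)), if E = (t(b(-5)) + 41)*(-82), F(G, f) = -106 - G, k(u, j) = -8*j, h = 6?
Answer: 4*I*√247 ≈ 62.865*I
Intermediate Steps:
t(A) = 6
E = -3854 (E = (6 + 41)*(-82) = 47*(-82) = -3854)
√(E + F(k(15, 1), -79)) = √(-3854 + (-106 - (-8))) = √(-3854 + (-106 - 1*(-8))) = √(-3854 + (-106 + 8)) = √(-3854 - 98) = √(-3952) = 4*I*√247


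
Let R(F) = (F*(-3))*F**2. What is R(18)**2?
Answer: 306110016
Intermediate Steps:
R(F) = -3*F**3 (R(F) = (-3*F)*F**2 = -3*F**3)
R(18)**2 = (-3*18**3)**2 = (-3*5832)**2 = (-17496)**2 = 306110016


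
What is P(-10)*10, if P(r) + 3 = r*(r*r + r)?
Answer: -9030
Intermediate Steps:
P(r) = -3 + r*(r + r²) (P(r) = -3 + r*(r*r + r) = -3 + r*(r² + r) = -3 + r*(r + r²))
P(-10)*10 = (-3 + (-10)² + (-10)³)*10 = (-3 + 100 - 1000)*10 = -903*10 = -9030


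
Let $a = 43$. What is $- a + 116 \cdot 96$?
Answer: $11093$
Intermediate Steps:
$- a + 116 \cdot 96 = \left(-1\right) 43 + 116 \cdot 96 = -43 + 11136 = 11093$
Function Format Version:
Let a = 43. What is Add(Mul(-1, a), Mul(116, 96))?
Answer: 11093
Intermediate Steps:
Add(Mul(-1, a), Mul(116, 96)) = Add(Mul(-1, 43), Mul(116, 96)) = Add(-43, 11136) = 11093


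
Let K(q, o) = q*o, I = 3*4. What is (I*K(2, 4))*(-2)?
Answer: -192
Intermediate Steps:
I = 12
K(q, o) = o*q
(I*K(2, 4))*(-2) = (12*(4*2))*(-2) = (12*8)*(-2) = 96*(-2) = -192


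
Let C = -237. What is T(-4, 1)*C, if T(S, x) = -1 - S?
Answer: -711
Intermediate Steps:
T(-4, 1)*C = (-1 - 1*(-4))*(-237) = (-1 + 4)*(-237) = 3*(-237) = -711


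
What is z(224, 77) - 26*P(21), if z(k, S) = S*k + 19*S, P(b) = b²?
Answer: 7245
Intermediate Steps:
z(k, S) = 19*S + S*k
z(224, 77) - 26*P(21) = 77*(19 + 224) - 26*21² = 77*243 - 26*441 = 18711 - 1*11466 = 18711 - 11466 = 7245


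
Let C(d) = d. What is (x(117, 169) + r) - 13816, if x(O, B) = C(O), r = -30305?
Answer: -44004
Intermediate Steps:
x(O, B) = O
(x(117, 169) + r) - 13816 = (117 - 30305) - 13816 = -30188 - 13816 = -44004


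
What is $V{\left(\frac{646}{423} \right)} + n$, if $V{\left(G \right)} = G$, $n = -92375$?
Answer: $- \frac{39073979}{423} \approx -92374.0$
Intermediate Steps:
$V{\left(\frac{646}{423} \right)} + n = \frac{646}{423} - 92375 = - \frac{39073979}{423}$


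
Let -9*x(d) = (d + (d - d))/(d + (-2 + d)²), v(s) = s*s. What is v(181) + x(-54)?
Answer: 50484704/1541 ≈ 32761.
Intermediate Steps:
v(s) = s²
x(d) = -d/(9*(d + (-2 + d)²)) (x(d) = -(d + (d - d))/(9*(d + (-2 + d)²)) = -(d + 0)/(9*(d + (-2 + d)²)) = -d/(9*(d + (-2 + d)²)))
v(181) + x(-54) = 181² - 1*(-54)/(9*(-54) + 9*(-2 - 54)²) = 32761 - 1*(-54)/(-486 + 9*(-56)²) = 32761 - 1*(-54)/(-486 + 9*3136) = 32761 - 1*(-54)/(-486 + 28224) = 32761 - 1*(-54)/27738 = 32761 - 1*(-54)*1/27738 = 32761 + 3/1541 = 50484704/1541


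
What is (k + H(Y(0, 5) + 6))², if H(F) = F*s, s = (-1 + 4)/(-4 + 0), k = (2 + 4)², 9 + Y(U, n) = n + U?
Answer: 4761/4 ≈ 1190.3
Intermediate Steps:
Y(U, n) = -9 + U + n (Y(U, n) = -9 + (n + U) = -9 + (U + n) = -9 + U + n)
k = 36 (k = 6² = 36)
s = -¾ (s = 3/(-4) = 3*(-¼) = -¾ ≈ -0.75000)
H(F) = -3*F/4 (H(F) = F*(-¾) = -3*F/4)
(k + H(Y(0, 5) + 6))² = (36 - 3*((-9 + 0 + 5) + 6)/4)² = (36 - 3*(-4 + 6)/4)² = (36 - ¾*2)² = (36 - 3/2)² = (69/2)² = 4761/4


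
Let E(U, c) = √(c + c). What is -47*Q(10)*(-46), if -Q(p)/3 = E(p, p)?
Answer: -12972*√5 ≈ -29006.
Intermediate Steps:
E(U, c) = √2*√c (E(U, c) = √(2*c) = √2*√c)
Q(p) = -3*√2*√p
-47*Q(10)*(-46) = -(-141)*√2*√10*(-46) = -(-282)*√5*(-46) = (282*√5)*(-46) = -12972*√5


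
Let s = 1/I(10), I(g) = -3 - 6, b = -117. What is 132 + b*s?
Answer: 145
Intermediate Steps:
I(g) = -9
s = -1/9 (s = 1/(-9) = -1/9 ≈ -0.11111)
132 + b*s = 132 - 117*(-1/9) = 132 + 13 = 145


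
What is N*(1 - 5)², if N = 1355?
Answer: 21680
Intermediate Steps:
N*(1 - 5)² = 1355*(1 - 5)² = 1355*(-4)² = 1355*16 = 21680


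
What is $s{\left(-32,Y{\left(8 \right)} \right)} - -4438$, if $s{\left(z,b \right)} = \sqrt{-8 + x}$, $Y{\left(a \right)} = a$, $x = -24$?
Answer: $4438 + 4 i \sqrt{2} \approx 4438.0 + 5.6569 i$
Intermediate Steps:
$s{\left(z,b \right)} = 4 i \sqrt{2}$ ($s{\left(z,b \right)} = \sqrt{-8 - 24} = \sqrt{-32} = 4 i \sqrt{2}$)
$s{\left(-32,Y{\left(8 \right)} \right)} - -4438 = 4 i \sqrt{2} - -4438 = 4 i \sqrt{2} + 4438 = 4438 + 4 i \sqrt{2}$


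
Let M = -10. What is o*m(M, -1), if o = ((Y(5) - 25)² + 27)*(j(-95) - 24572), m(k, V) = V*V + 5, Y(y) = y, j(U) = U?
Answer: -63196854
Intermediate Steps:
m(k, V) = 5 + V² (m(k, V) = V² + 5 = 5 + V²)
o = -10532809 (o = ((5 - 25)² + 27)*(-95 - 24572) = ((-20)² + 27)*(-24667) = (400 + 27)*(-24667) = 427*(-24667) = -10532809)
o*m(M, -1) = -10532809*(5 + (-1)²) = -10532809*(5 + 1) = -10532809*6 = -63196854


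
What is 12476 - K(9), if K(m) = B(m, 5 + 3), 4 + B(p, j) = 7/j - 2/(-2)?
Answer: 99825/8 ≈ 12478.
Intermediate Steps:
B(p, j) = -3 + 7/j (B(p, j) = -4 + (7/j - 2/(-2)) = -4 + (7/j - 2*(-1/2)) = -4 + (7/j + 1) = -4 + (1 + 7/j) = -3 + 7/j)
K(m) = -17/8 (K(m) = -3 + 7/(5 + 3) = -3 + 7/8 = -17/8)
12476 - K(9) = 12476 - 1*(-17/8) = 12476 + 17/8 = 99825/8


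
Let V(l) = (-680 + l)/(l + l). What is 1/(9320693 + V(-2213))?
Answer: 4426/41253390111 ≈ 1.0729e-7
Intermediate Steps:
V(l) = (-680 + l)/(2*l) (V(l) = (-680 + l)/((2*l)) = (-680 + l)*(1/(2*l)) = (-680 + l)/(2*l))
1/(9320693 + V(-2213)) = 1/(9320693 + (1/2)*(-680 - 2213)/(-2213)) = 1/(9320693 + (1/2)*(-1/2213)*(-2893)) = 1/(9320693 + 2893/4426) = 1/(41253390111/4426) = 4426/41253390111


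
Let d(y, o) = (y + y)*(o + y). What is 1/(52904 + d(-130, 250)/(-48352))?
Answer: 1511/79938919 ≈ 1.8902e-5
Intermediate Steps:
d(y, o) = 2*y*(o + y) (d(y, o) = (2*y)*(o + y) = 2*y*(o + y))
1/(52904 + d(-130, 250)/(-48352)) = 1/(52904 + (2*(-130)*(250 - 130))/(-48352)) = 1/(52904 + (2*(-130)*120)*(-1/48352)) = 1/(52904 - 31200*(-1/48352)) = 1/(52904 + 975/1511) = 1/(79938919/1511) = 1511/79938919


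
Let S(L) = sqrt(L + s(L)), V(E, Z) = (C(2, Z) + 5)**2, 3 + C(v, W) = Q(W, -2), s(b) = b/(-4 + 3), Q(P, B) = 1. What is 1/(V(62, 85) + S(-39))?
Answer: 1/9 ≈ 0.11111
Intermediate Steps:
s(b) = -b (s(b) = b/(-1) = -b)
C(v, W) = -2 (C(v, W) = -3 + 1 = -2)
V(E, Z) = 9 (V(E, Z) = (-2 + 5)**2 = 3**2 = 9)
S(L) = 0 (S(L) = sqrt(L - L) = sqrt(0) = 0)
1/(V(62, 85) + S(-39)) = 1/(9 + 0) = 1/9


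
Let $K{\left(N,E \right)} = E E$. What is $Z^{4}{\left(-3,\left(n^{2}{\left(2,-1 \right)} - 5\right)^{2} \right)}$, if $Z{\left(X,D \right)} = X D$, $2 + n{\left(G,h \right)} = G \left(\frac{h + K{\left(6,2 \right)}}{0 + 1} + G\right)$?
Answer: $11893265445950001$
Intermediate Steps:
$K{\left(N,E \right)} = E^{2}$
$n{\left(G,h \right)} = -2 + G \left(4 + G + h\right)$ ($n{\left(G,h \right)} = -2 + G \left(\frac{h + 2^{2}}{0 + 1} + G\right) = -2 + G \left(\frac{h + 4}{1} + G\right) = -2 + G \left(\left(4 + h\right) 1 + G\right) = -2 + G \left(\left(4 + h\right) + G\right) = -2 + G \left(4 + G + h\right)$)
$Z{\left(X,D \right)} = D X$
$Z^{4}{\left(-3,\left(n^{2}{\left(2,-1 \right)} - 5\right)^{2} \right)} = \left(\left(\left(-2 + 2^{2} + 4 \cdot 2 + 2 \left(-1\right)\right)^{2} - 5\right)^{2} \left(-3\right)\right)^{4} = \left(\left(\left(-2 + 4 + 8 - 2\right)^{2} - 5\right)^{2} \left(-3\right)\right)^{4} = \left(\left(8^{2} - 5\right)^{2} \left(-3\right)\right)^{4} = \left(\left(64 - 5\right)^{2} \left(-3\right)\right)^{4} = \left(59^{2} \left(-3\right)\right)^{4} = \left(3481 \left(-3\right)\right)^{4} = \left(-10443\right)^{4} = 11893265445950001$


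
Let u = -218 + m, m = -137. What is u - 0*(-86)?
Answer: -355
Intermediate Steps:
u = -355 (u = -218 - 137 = -355)
u - 0*(-86) = -355 - 0*(-86) = -355 - 24*0 = -355 + 0 = -355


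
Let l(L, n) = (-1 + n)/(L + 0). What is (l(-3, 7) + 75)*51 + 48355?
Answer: 52078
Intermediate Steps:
l(L, n) = (-1 + n)/L
(l(-3, 7) + 75)*51 + 48355 = ((-1 + 7)/(-3) + 75)*51 + 48355 = (-⅓*6 + 75)*51 + 48355 = (-2 + 75)*51 + 48355 = 73*51 + 48355 = 3723 + 48355 = 52078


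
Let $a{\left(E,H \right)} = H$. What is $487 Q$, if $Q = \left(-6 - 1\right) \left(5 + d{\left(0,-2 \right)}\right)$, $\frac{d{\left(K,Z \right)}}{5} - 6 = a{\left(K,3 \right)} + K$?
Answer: $-170450$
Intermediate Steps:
$d{\left(K,Z \right)} = 45 + 5 K$ ($d{\left(K,Z \right)} = 30 + 5 \left(3 + K\right) = 30 + \left(15 + 5 K\right) = 45 + 5 K$)
$Q = -350$ ($Q = \left(-6 - 1\right) \left(5 + \left(45 + 5 \cdot 0\right)\right) = - 7 \left(5 + \left(45 + 0\right)\right) = - 7 \left(5 + 45\right) = \left(-7\right) 50 = -350$)
$487 Q = 487 \left(-350\right) = -170450$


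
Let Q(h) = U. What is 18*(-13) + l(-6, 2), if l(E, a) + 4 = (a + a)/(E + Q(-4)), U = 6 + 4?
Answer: -237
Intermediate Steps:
U = 10
Q(h) = 10
l(E, a) = -4 + 2*a/(10 + E) (l(E, a) = -4 + (a + a)/(E + 10) = -4 + (2*a)/(10 + E) = -4 + 2*a/(10 + E))
18*(-13) + l(-6, 2) = 18*(-13) + 2*(-20 + 2 - 2*(-6))/(10 - 6) = -234 + 2*(-20 + 2 + 12)/4 = -234 + 2*(¼)*(-6) = -234 - 3 = -237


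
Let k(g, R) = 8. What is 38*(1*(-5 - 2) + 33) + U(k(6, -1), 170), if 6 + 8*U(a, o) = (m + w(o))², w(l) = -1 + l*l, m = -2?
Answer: 835044507/8 ≈ 1.0438e+8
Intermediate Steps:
w(l) = -1 + l²
U(a, o) = -¾ + (-3 + o²)²/8 (U(a, o) = -¾ + (-2 + (-1 + o²))²/8 = -¾ + (-3 + o²)²/8)
38*(1*(-5 - 2) + 33) + U(k(6, -1), 170) = 38*(1*(-5 - 2) + 33) + (-¾ + (-3 + 170²)²/8) = 38*(1*(-7) + 33) + (-¾ + (-3 + 28900)²/8) = 38*(-7 + 33) + (-¾ + (⅛)*28897²) = 38*26 + (-¾ + (⅛)*835036609) = 988 + (-¾ + 835036609/8) = 988 + 835036603/8 = 835044507/8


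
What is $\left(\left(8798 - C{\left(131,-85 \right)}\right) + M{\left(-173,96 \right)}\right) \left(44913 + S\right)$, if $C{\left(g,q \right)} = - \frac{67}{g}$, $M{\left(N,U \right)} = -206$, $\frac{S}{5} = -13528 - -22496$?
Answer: $\frac{101027682107}{131} \approx 7.712 \cdot 10^{8}$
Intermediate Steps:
$S = 44840$ ($S = 5 \left(-13528 - -22496\right) = 5 \left(-13528 + 22496\right) = 5 \cdot 8968 = 44840$)
$\left(\left(8798 - C{\left(131,-85 \right)}\right) + M{\left(-173,96 \right)}\right) \left(44913 + S\right) = \left(\left(8798 - - \frac{67}{131}\right) - 206\right) \left(44913 + 44840\right) = \left(\left(8798 - \left(-67\right) \frac{1}{131}\right) - 206\right) 89753 = \left(\left(8798 - - \frac{67}{131}\right) - 206\right) 89753 = \left(\left(8798 + \frac{67}{131}\right) - 206\right) 89753 = \left(\frac{1152605}{131} - 206\right) 89753 = \frac{1125619}{131} \cdot 89753 = \frac{101027682107}{131}$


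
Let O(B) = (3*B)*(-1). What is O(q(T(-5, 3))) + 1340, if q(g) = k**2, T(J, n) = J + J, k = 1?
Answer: 1337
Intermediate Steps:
T(J, n) = 2*J
q(g) = 1 (q(g) = 1**2 = 1)
O(B) = -3*B
O(q(T(-5, 3))) + 1340 = -3*1 + 1340 = -3 + 1340 = 1337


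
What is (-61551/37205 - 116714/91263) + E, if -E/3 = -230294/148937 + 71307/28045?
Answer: -479959384657158236/81043100388159177 ≈ -5.9223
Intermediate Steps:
E = -12484966287/4176938165 (E = -3*(-230294/148937 + 71307/28045) = -3*4161655429/4176938165 = -12484966287/4176938165 ≈ -2.9890)
(-61551/37205 - 116714/91263) + E = (-61551/37205 - 116714/91263) - 12484966287/4176938165 = (-61551*1/37205 - 116714*1/91263) - 12484966287/4176938165 = (-8793/5315 - 116714/91263) - 12484966287/4176938165 = -1422810469/485062845 - 12484966287/4176938165 = -479959384657158236/81043100388159177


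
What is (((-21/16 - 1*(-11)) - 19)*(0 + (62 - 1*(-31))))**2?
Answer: 192016449/256 ≈ 7.5006e+5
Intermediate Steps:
(((-21/16 - 1*(-11)) - 19)*(0 + (62 - 1*(-31))))**2 = (((-21*1/16 + 11) - 19)*(0 + (62 + 31)))**2 = (((-21/16 + 11) - 19)*(0 + 93))**2 = ((155/16 - 19)*93)**2 = (-149/16*93)**2 = (-13857/16)**2 = 192016449/256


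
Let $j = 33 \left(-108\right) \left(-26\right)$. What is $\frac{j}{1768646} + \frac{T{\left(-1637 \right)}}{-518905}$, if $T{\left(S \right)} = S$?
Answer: $\frac{2317231201}{41716329665} \approx 0.055547$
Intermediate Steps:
$j = 92664$ ($j = \left(-3564\right) \left(-26\right) = 92664$)
$\frac{j}{1768646} + \frac{T{\left(-1637 \right)}}{-518905} = \frac{92664}{1768646} - \frac{1637}{-518905} = 92664 \cdot \frac{1}{1768646} - - \frac{1637}{518905} = \frac{4212}{80393} + \frac{1637}{518905} = \frac{2317231201}{41716329665}$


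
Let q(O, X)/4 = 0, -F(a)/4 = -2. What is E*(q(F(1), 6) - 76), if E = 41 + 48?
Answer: -6764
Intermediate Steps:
E = 89
F(a) = 8 (F(a) = -4*(-2) = 8)
q(O, X) = 0 (q(O, X) = 4*0 = 0)
E*(q(F(1), 6) - 76) = 89*(0 - 76) = 89*(-76) = -6764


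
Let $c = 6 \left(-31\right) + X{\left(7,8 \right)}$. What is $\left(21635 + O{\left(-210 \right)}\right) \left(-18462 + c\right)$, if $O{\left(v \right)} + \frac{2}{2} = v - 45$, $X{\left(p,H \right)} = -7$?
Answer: $-398825245$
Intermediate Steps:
$O{\left(v \right)} = -46 + v$ ($O{\left(v \right)} = -1 + \left(v - 45\right) = -1 + \left(-45 + v\right) = -46 + v$)
$c = -193$ ($c = 6 \left(-31\right) - 7 = -186 - 7 = -193$)
$\left(21635 + O{\left(-210 \right)}\right) \left(-18462 + c\right) = \left(21635 - 256\right) \left(-18462 - 193\right) = \left(21635 - 256\right) \left(-18655\right) = 21379 \left(-18655\right) = -398825245$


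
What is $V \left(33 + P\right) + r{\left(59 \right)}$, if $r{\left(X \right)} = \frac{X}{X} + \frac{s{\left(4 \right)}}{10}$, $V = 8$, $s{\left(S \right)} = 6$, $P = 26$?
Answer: $\frac{2368}{5} \approx 473.6$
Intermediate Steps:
$r{\left(X \right)} = \frac{8}{5}$ ($r{\left(X \right)} = \frac{X}{X} + \frac{6}{10} = 1 + 6 \cdot \frac{1}{10} = 1 + \frac{3}{5} = \frac{8}{5}$)
$V \left(33 + P\right) + r{\left(59 \right)} = 8 \left(33 + 26\right) + \frac{8}{5} = 8 \cdot 59 + \frac{8}{5} = 472 + \frac{8}{5} = \frac{2368}{5}$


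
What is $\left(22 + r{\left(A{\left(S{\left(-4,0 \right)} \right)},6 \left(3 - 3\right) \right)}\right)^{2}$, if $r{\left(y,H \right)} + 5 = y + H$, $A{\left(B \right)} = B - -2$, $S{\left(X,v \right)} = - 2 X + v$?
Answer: $729$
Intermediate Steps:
$S{\left(X,v \right)} = v - 2 X$
$A{\left(B \right)} = 2 + B$ ($A{\left(B \right)} = B + 2 = 2 + B$)
$r{\left(y,H \right)} = -5 + H + y$ ($r{\left(y,H \right)} = -5 + \left(y + H\right) = -5 + \left(H + y\right) = -5 + H + y$)
$\left(22 + r{\left(A{\left(S{\left(-4,0 \right)} \right)},6 \left(3 - 3\right) \right)}\right)^{2} = \left(22 + \left(-5 + 6 \left(3 - 3\right) + \left(2 + \left(0 - -8\right)\right)\right)\right)^{2} = \left(22 + \left(-5 + 6 \cdot 0 + \left(2 + \left(0 + 8\right)\right)\right)\right)^{2} = \left(22 + \left(-5 + 0 + \left(2 + 8\right)\right)\right)^{2} = \left(22 + \left(-5 + 0 + 10\right)\right)^{2} = \left(22 + 5\right)^{2} = 27^{2} = 729$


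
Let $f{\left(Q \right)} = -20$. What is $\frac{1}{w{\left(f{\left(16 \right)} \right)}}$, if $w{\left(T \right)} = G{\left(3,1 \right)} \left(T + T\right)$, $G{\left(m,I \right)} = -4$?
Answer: $\frac{1}{160} \approx 0.00625$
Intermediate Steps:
$w{\left(T \right)} = - 8 T$ ($w{\left(T \right)} = - 4 \left(T + T\right) = - 4 \cdot 2 T = - 8 T$)
$\frac{1}{w{\left(f{\left(16 \right)} \right)}} = \frac{1}{\left(-8\right) \left(-20\right)} = \frac{1}{160}$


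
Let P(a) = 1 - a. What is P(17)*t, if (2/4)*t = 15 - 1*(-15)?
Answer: -960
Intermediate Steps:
t = 60 (t = 2*(15 - 1*(-15)) = 2*(15 + 15) = 2*30 = 60)
P(17)*t = (1 - 1*17)*60 = (1 - 17)*60 = -16*60 = -960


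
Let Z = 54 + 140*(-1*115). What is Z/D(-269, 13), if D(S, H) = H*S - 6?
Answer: 142/31 ≈ 4.5806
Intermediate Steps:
D(S, H) = -6 + H*S
Z = -16046 (Z = 54 + 140*(-115) = 54 - 16100 = -16046)
Z/D(-269, 13) = -16046/(-6 + 13*(-269)) = -16046/(-6 - 3497) = -16046/(-3503) = -16046*(-1/3503) = 142/31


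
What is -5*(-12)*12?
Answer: 720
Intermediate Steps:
-5*(-12)*12 = 60*12 = 720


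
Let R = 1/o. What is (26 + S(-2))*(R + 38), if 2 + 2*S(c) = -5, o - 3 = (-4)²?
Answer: 32535/38 ≈ 856.18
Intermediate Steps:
o = 19 (o = 3 + (-4)² = 3 + 16 = 19)
S(c) = -7/2 (S(c) = -1 + (½)*(-5) = -1 - 5/2 = -7/2)
R = 1/19 ≈ 0.052632
(26 + S(-2))*(R + 38) = (26 - 7/2)*(1/19 + 38) = (45/2)*(723/19) = 32535/38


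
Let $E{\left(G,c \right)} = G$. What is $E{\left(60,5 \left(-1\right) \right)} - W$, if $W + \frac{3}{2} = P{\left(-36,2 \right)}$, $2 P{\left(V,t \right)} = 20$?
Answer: $\frac{103}{2} \approx 51.5$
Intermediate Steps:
$P{\left(V,t \right)} = 10$ ($P{\left(V,t \right)} = \frac{1}{2} \cdot 20 = 10$)
$W = \frac{17}{2}$ ($W = - \frac{3}{2} + 10 = \frac{17}{2} \approx 8.5$)
$E{\left(60,5 \left(-1\right) \right)} - W = 60 - \frac{17}{2} = \frac{103}{2}$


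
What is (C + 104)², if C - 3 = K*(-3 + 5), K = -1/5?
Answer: 284089/25 ≈ 11364.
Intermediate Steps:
K = -⅕ (K = -1*⅕ = -⅕ ≈ -0.20000)
C = 13/5 (C = 3 - (-3 + 5)/5 = 3 - ⅕*2 = 3 - ⅖ = 13/5 ≈ 2.6000)
(C + 104)² = (13/5 + 104)² = (533/5)² = 284089/25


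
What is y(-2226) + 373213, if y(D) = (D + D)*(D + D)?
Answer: 20193517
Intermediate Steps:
y(D) = 4*D**2 (y(D) = (2*D)*(2*D) = 4*D**2)
y(-2226) + 373213 = 4*(-2226)**2 + 373213 = 4*4955076 + 373213 = 19820304 + 373213 = 20193517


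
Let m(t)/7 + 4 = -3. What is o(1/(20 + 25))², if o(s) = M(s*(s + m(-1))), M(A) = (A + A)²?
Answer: 377542931255296/16815125390625 ≈ 22.453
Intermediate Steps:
m(t) = -49 (m(t) = -28 + 7*(-3) = -28 - 21 = -49)
M(A) = 4*A² (M(A) = (2*A)² = 4*A²)
o(s) = 4*s²*(-49 + s)² (o(s) = 4*(s*(s - 49))² = 4*(s*(-49 + s))² = 4*(s²*(-49 + s)²) = 4*s²*(-49 + s)²)
o(1/(20 + 25))² = (4*(1/(20 + 25))²*(-49 + 1/(20 + 25))²)² = (4*(1/45)²*(-49 + 1/45)²)² = (4*(1/2025)*(-2204/45)²)² = (4*(1/2025)*(4857616/2025))² = (19430464/4100625)² = 377542931255296/16815125390625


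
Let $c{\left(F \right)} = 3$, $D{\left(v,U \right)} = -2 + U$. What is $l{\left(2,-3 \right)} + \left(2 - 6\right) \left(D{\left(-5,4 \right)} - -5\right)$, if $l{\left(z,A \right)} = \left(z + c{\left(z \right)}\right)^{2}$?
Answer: $-3$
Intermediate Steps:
$l{\left(z,A \right)} = \left(3 + z\right)^{2}$ ($l{\left(z,A \right)} = \left(z + 3\right)^{2} = \left(3 + z\right)^{2}$)
$l{\left(2,-3 \right)} + \left(2 - 6\right) \left(D{\left(-5,4 \right)} - -5\right) = \left(3 + 2\right)^{2} + \left(2 - 6\right) \left(\left(-2 + 4\right) - -5\right) = 5^{2} - 4 \left(2 + 5\right) = 25 - 28 = -3$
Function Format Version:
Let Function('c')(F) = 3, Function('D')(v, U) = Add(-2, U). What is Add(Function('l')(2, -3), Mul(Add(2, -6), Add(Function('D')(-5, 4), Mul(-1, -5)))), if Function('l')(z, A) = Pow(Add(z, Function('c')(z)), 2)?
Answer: -3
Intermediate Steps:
Function('l')(z, A) = Pow(Add(3, z), 2) (Function('l')(z, A) = Pow(Add(z, 3), 2) = Pow(Add(3, z), 2))
Add(Function('l')(2, -3), Mul(Add(2, -6), Add(Function('D')(-5, 4), Mul(-1, -5)))) = Add(Pow(Add(3, 2), 2), Mul(Add(2, -6), Add(Add(-2, 4), Mul(-1, -5)))) = Add(Pow(5, 2), Mul(-4, Add(2, 5))) = Add(25, Mul(-4, 7)) = Add(25, -28) = -3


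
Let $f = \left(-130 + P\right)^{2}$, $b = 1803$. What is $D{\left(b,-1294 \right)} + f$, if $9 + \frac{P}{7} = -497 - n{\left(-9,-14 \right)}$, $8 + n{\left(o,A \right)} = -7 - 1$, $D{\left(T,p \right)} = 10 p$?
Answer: $12660660$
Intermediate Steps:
$n{\left(o,A \right)} = -16$ ($n{\left(o,A \right)} = -8 - 8 = -16$)
$P = -3430$ ($P = -63 + 7 \left(-497 - -16\right) = -63 + 7 \left(-497 + 16\right) = -63 + 7 \left(-481\right) = -63 - 3367 = -3430$)
$f = 12673600$ ($f = \left(-130 - 3430\right)^{2} = \left(-3560\right)^{2} = 12673600$)
$D{\left(b,-1294 \right)} + f = 10 \left(-1294\right) + 12673600 = -12940 + 12673600 = 12660660$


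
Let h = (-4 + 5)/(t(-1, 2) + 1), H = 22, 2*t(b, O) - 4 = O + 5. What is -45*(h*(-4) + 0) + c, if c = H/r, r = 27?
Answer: 10006/351 ≈ 28.507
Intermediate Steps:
t(b, O) = 9/2 + O/2 (t(b, O) = 2 + (O + 5)/2 = 2 + (5 + O)/2 = 2 + (5/2 + O/2) = 9/2 + O/2)
h = 2/13 (h = (-4 + 5)/((9/2 + (½)*2) + 1) = 1/((9/2 + 1) + 1) = 1/(11/2 + 1) = 1/(13/2) = 1*(2/13) = 2/13 ≈ 0.15385)
c = 22/27 ≈ 0.81481
-45*(h*(-4) + 0) + c = -45*((2/13)*(-4) + 0) + 22/27 = -45*(-8/13 + 0) + 22/27 = -45*(-8/13) + 22/27 = 360/13 + 22/27 = 10006/351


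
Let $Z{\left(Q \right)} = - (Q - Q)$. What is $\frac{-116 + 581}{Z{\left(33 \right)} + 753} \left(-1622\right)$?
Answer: $- \frac{251410}{251} \approx -1001.6$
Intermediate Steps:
$Z{\left(Q \right)} = 0$ ($Z{\left(Q \right)} = \left(-1\right) 0 = 0$)
$\frac{-116 + 581}{Z{\left(33 \right)} + 753} \left(-1622\right) = \frac{-116 + 581}{0 + 753} \left(-1622\right) = \frac{465}{753} \left(-1622\right) = 465 \cdot \frac{1}{753} \left(-1622\right) = \frac{155}{251} \left(-1622\right) = - \frac{251410}{251}$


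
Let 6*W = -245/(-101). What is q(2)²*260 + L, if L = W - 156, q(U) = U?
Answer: 535949/606 ≈ 884.40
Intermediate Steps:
W = 245/606 (W = (-245/(-101))/6 = (-245*(-1/101))/6 = (⅙)*(245/101) = 245/606 ≈ 0.40429)
L = -94291/606 (L = 245/606 - 156 = -94291/606 ≈ -155.60)
q(2)²*260 + L = 2²*260 - 94291/606 = 4*260 - 94291/606 = 1040 - 94291/606 = 535949/606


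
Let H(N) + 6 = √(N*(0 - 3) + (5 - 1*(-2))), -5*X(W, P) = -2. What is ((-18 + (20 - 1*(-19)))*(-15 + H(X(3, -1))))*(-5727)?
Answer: 2525607 - 120267*√145/5 ≈ 2.2360e+6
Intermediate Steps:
X(W, P) = ⅖ (X(W, P) = -⅕*(-2) = ⅖)
H(N) = -6 + √(7 - 3*N) (H(N) = -6 + √(N*(0 - 3) + (5 - 1*(-2))) = -6 + √(N*(-3) + (5 + 2)) = -6 + √(-3*N + 7) = -6 + √(7 - 3*N))
((-18 + (20 - 1*(-19)))*(-15 + H(X(3, -1))))*(-5727) = ((-18 + (20 - 1*(-19)))*(-15 + (-6 + √(7 - 3*⅖))))*(-5727) = ((-18 + (20 + 19))*(-15 + (-6 + √(7 - 6/5))))*(-5727) = ((-18 + 39)*(-15 + (-6 + √(29/5))))*(-5727) = (21*(-15 + (-6 + √145/5)))*(-5727) = (21*(-21 + √145/5))*(-5727) = (-441 + 21*√145/5)*(-5727) = 2525607 - 120267*√145/5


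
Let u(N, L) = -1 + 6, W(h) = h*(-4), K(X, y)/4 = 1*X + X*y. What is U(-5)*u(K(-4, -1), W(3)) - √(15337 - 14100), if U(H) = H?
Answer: -25 - √1237 ≈ -60.171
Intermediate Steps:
K(X, y) = 4*X + 4*X*y (K(X, y) = 4*(1*X + X*y) = 4*(X + X*y) = 4*X + 4*X*y)
W(h) = -4*h
u(N, L) = 5
U(-5)*u(K(-4, -1), W(3)) - √(15337 - 14100) = -5*5 - √(15337 - 14100) = -25 - √1237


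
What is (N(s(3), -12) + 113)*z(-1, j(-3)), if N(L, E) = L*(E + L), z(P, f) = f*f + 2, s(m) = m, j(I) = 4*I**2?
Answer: 111628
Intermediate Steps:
z(P, f) = 2 + f**2 (z(P, f) = f**2 + 2 = 2 + f**2)
(N(s(3), -12) + 113)*z(-1, j(-3)) = (3*(-12 + 3) + 113)*(2 + (4*(-3)**2)**2) = (3*(-9) + 113)*(2 + (4*9)**2) = (-27 + 113)*(2 + 36**2) = 86*(2 + 1296) = 86*1298 = 111628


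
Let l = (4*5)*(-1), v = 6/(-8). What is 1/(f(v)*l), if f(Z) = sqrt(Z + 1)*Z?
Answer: 2/15 ≈ 0.13333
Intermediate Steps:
v = -3/4 (v = 6*(-1/8) = -3/4 ≈ -0.75000)
f(Z) = Z*sqrt(1 + Z) (f(Z) = sqrt(1 + Z)*Z = Z*sqrt(1 + Z))
l = -20 (l = 20*(-1) = -20)
1/(f(v)*l) = 1/(-3*sqrt(1 - 3/4)/4*(-20)) = 1/(-3*sqrt(1/4)/4*(-20)) = 1/(-3/4*1/2*(-20)) = 1/(-3/8*(-20)) = 1/(15/2) = 2/15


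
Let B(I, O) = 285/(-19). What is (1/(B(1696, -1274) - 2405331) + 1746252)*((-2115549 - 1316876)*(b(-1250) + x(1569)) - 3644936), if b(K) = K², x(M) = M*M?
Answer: -58019206420888288649644451/2405346 ≈ -2.4121e+19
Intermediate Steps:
x(M) = M²
B(I, O) = -15 (B(I, O) = 285*(-1/19) = -15)
(1/(B(1696, -1274) - 2405331) + 1746252)*((-2115549 - 1316876)*(b(-1250) + x(1569)) - 3644936) = (1/(-15 - 2405331) + 1746252)*((-2115549 - 1316876)*((-1250)² + 1569²) - 3644936) = (1/(-2405346) + 1746252)*(-3432425*(1562500 + 2461761) - 3644936) = (-1/2405346 + 1746252)*(-3432425*4024261 - 3644936) = 4200340263191*(-13812974062925 - 3644936)/2405346 = (4200340263191/2405346)*(-13812977707861) = -58019206420888288649644451/2405346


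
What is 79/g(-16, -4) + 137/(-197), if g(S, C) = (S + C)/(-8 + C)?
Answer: 46004/985 ≈ 46.705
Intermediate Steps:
g(S, C) = (C + S)/(-8 + C)
79/g(-16, -4) + 137/(-197) = 79/(((-4 - 16)/(-8 - 4))) + 137/(-197) = 79/((-20/(-12))) + 137*(-1/197) = 79/((-1/12*(-20))) - 137/197 = 79/(5/3) - 137/197 = 79*(3/5) - 137/197 = 237/5 - 137/197 = 46004/985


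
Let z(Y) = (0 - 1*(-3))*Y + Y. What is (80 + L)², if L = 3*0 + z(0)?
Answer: 6400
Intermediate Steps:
z(Y) = 4*Y (z(Y) = (0 + 3)*Y + Y = 3*Y + Y = 4*Y)
L = 0 (L = 3*0 + 4*0 = 0 + 0 = 0)
(80 + L)² = (80 + 0)² = 80² = 6400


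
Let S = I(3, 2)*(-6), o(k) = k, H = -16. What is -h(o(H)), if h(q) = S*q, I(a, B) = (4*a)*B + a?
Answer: -2592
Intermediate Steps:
I(a, B) = a + 4*B*a (I(a, B) = 4*B*a + a = a + 4*B*a)
S = -162 (S = (3*(1 + 4*2))*(-6) = (3*(1 + 8))*(-6) = (3*9)*(-6) = 27*(-6) = -162)
h(q) = -162*q
-h(o(H)) = -(-162)*(-16) = -1*2592 = -2592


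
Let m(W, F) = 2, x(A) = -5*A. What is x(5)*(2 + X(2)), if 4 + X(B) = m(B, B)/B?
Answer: 25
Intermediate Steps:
X(B) = -4 + 2/B
x(5)*(2 + X(2)) = (-5*5)*(2 + (-4 + 2/2)) = -25*(2 + (-4 + 2*(½))) = -25*(2 + (-4 + 1)) = -25*(2 - 3) = -25*(-1) = 25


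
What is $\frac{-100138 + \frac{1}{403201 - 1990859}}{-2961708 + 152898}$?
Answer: $\frac{31796979361}{891885933396} \approx 0.035651$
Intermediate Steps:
$\frac{-100138 + \frac{1}{403201 - 1990859}}{-2961708 + 152898} = \frac{-100138 + \frac{1}{-1587658}}{-2808810} = \left(-100138 - \frac{1}{1587658}\right) \left(- \frac{1}{2808810}\right) = \left(- \frac{158984896805}{1587658}\right) \left(- \frac{1}{2808810}\right) = \frac{31796979361}{891885933396}$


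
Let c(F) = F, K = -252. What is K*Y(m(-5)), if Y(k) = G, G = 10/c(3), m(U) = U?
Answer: -840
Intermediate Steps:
G = 10/3 ≈ 3.3333
Y(k) = 10/3
K*Y(m(-5)) = -252*10/3 = -840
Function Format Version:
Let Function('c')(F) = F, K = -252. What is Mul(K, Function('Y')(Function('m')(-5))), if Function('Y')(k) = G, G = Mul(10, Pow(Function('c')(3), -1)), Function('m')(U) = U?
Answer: -840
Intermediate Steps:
G = Rational(10, 3) (G = Mul(10, Pow(3, -1)) = Mul(10, Rational(1, 3)) = Rational(10, 3) ≈ 3.3333)
Function('Y')(k) = Rational(10, 3)
Mul(K, Function('Y')(Function('m')(-5))) = Mul(-252, Rational(10, 3)) = -840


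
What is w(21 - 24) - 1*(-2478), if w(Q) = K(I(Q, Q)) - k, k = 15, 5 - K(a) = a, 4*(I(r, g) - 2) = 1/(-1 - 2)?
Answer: 29593/12 ≈ 2466.1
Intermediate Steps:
I(r, g) = 23/12 (I(r, g) = 2 + 1/(4*(-1 - 2)) = 2 + (¼)/(-3) = 2 + (¼)*(-⅓) = 2 - 1/12 = 23/12)
K(a) = 5 - a
w(Q) = -143/12 (w(Q) = (5 - 1*23/12) - 1*15 = (5 - 23/12) - 15 = 37/12 - 15 = -143/12)
w(21 - 24) - 1*(-2478) = -143/12 - 1*(-2478) = -143/12 + 2478 = 29593/12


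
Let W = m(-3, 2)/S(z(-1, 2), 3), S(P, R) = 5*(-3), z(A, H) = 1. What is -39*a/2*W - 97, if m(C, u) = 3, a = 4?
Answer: -407/5 ≈ -81.400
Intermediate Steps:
S(P, R) = -15
W = -⅕ (W = 3/(-15) = 3*(-1/15) = -⅕ ≈ -0.20000)
-39*a/2*W - 97 = -39*4/2*(-1)/5 - 97 = -39*4*(½)*(-1)/5 - 97 = -78*(-1)/5 - 97 = -39*(-⅖) - 97 = 78/5 - 97 = -407/5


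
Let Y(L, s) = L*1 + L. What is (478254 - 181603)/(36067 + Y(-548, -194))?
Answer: 296651/34971 ≈ 8.4828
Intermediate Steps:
Y(L, s) = 2*L (Y(L, s) = L + L = 2*L)
(478254 - 181603)/(36067 + Y(-548, -194)) = (478254 - 181603)/(36067 + 2*(-548)) = 296651/(36067 - 1096) = 296651/34971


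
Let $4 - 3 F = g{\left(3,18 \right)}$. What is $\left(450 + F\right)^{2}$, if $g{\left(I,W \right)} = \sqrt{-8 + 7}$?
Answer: $\frac{\left(1354 - i\right)^{2}}{9} \approx 2.037 \cdot 10^{5} - 300.89 i$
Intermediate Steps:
$g{\left(I,W \right)} = i$ ($g{\left(I,W \right)} = \sqrt{-1} = i$)
$F = \frac{4}{3} - \frac{i}{3} \approx 1.3333 - 0.33333 i$
$\left(450 + F\right)^{2} = \left(450 + \left(\frac{4}{3} - \frac{i}{3}\right)\right)^{2} = \left(\frac{1354}{3} - \frac{i}{3}\right)^{2}$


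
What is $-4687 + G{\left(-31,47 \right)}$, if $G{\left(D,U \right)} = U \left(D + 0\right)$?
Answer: $-6144$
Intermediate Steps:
$G{\left(D,U \right)} = D U$ ($G{\left(D,U \right)} = U D = D U$)
$-4687 + G{\left(-31,47 \right)} = -4687 - 1457 = -6144$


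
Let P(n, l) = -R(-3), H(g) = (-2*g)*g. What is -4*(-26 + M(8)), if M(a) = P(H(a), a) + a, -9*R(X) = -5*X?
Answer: 196/3 ≈ 65.333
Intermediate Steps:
R(X) = 5*X/9 (R(X) = -(-5)*X/9 = 5*X/9)
H(g) = -2*g²
P(n, l) = 5/3 (P(n, l) = -5*(-3)/9 = -1*(-5/3) = 5/3)
M(a) = 5/3 + a
-4*(-26 + M(8)) = -4*(-26 + (5/3 + 8)) = -4*(-26 + 29/3) = -4*(-49/3) = 196/3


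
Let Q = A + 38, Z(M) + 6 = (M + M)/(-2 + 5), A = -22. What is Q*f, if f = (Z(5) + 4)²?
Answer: 256/9 ≈ 28.444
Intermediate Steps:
Z(M) = -6 + 2*M/3 (Z(M) = -6 + (M + M)/(-2 + 5) = -6 + (2*M)/3 = -6 + (2*M)*(⅓) = -6 + 2*M/3)
Q = 16 (Q = -22 + 38 = 16)
f = 16/9 (f = ((-6 + (⅔)*5) + 4)² = ((-6 + 10/3) + 4)² = (-8/3 + 4)² = (4/3)² = 16/9 ≈ 1.7778)
Q*f = 16*(16/9) = 256/9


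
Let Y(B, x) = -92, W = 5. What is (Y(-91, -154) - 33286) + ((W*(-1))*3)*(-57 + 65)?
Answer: -33498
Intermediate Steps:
(Y(-91, -154) - 33286) + ((W*(-1))*3)*(-57 + 65) = (-92 - 33286) + ((5*(-1))*3)*(-57 + 65) = -33378 - 5*3*8 = -33378 - 15*8 = -33378 - 120 = -33498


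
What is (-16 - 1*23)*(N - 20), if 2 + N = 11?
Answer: 429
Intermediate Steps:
N = 9 (N = -2 + 11 = 9)
(-16 - 1*23)*(N - 20) = (-16 - 1*23)*(9 - 20) = (-16 - 23)*(-11) = -39*(-11) = 429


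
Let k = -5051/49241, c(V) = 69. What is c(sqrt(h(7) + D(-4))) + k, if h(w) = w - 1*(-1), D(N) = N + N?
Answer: 3392578/49241 ≈ 68.897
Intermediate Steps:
D(N) = 2*N
h(w) = 1 + w (h(w) = w + 1 = 1 + w)
k = -5051/49241 (k = -5051*1/49241 = -5051/49241 ≈ -0.10258)
c(sqrt(h(7) + D(-4))) + k = 69 - 5051/49241 = 3392578/49241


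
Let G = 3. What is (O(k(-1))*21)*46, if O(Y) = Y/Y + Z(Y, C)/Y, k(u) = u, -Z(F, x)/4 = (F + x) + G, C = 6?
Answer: 31878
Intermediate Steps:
Z(F, x) = -12 - 4*F - 4*x (Z(F, x) = -4*((F + x) + 3) = -4*(3 + F + x) = -12 - 4*F - 4*x)
O(Y) = 1 + (-36 - 4*Y)/Y (O(Y) = Y/Y + (-12 - 4*Y - 4*6)/Y = 1 + (-12 - 4*Y - 24)/Y = 1 + (-36 - 4*Y)/Y)
(O(k(-1))*21)*46 = ((-3 - 36/(-1))*21)*46 = ((-3 - 36*(-1))*21)*46 = ((-3 + 36)*21)*46 = (33*21)*46 = 693*46 = 31878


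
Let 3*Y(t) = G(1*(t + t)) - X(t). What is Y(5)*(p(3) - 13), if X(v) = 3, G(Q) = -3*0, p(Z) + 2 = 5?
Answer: 10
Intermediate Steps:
p(Z) = 3 (p(Z) = -2 + 5 = 3)
G(Q) = 0
Y(t) = -1 (Y(t) = (0 - 1*3)/3 = (0 - 3)/3 = (⅓)*(-3) = -1)
Y(5)*(p(3) - 13) = -(3 - 13) = -1*(-10) = 10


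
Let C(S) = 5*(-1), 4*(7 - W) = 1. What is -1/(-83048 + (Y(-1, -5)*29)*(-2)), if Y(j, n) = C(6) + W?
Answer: 2/166299 ≈ 1.2027e-5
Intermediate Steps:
W = 27/4 (W = 7 - ¼*1 = 7 - ¼ = 27/4 ≈ 6.7500)
C(S) = -5
Y(j, n) = 7/4 (Y(j, n) = -5 + 27/4 = 7/4)
-1/(-83048 + (Y(-1, -5)*29)*(-2)) = -1/(-83048 + ((7/4)*29)*(-2)) = -1/(-83048 + (203/4)*(-2)) = -1/(-83048 - 203/2) = -1/(-166299/2) = -1*(-2/166299) = 2/166299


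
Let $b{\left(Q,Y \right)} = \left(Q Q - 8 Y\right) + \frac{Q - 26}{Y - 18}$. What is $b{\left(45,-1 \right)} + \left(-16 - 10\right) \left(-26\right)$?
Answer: $2708$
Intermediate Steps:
$b{\left(Q,Y \right)} = Q^{2} - 8 Y + \frac{-26 + Q}{-18 + Y}$ ($b{\left(Q,Y \right)} = \left(Q^{2} - 8 Y\right) + \frac{-26 + Q}{-18 + Y} = Q^{2} - 8 Y + \frac{-26 + Q}{-18 + Y}$)
$b{\left(45,-1 \right)} + \left(-16 - 10\right) \left(-26\right) = \frac{-26 + 45 - 18 \cdot 45^{2} - 8 \left(-1\right)^{2} + 144 \left(-1\right) - 45^{2}}{-18 - 1} + \left(-16 - 10\right) \left(-26\right) = \frac{-26 + 45 - 36450 - 8 - 144 - 2025}{-19} - -676 = - \frac{-26 + 45 - 36450 - 8 - 144 - 2025}{19} + 676 = \left(- \frac{1}{19}\right) \left(-38608\right) + 676 = 2032 + 676 = 2708$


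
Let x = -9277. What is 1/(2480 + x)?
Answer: -1/6797 ≈ -0.00014712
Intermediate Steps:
1/(2480 + x) = 1/(2480 - 9277) = 1/(-6797) = -1/6797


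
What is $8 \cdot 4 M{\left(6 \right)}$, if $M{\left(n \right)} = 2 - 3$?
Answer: $-32$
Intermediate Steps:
$M{\left(n \right)} = -1$ ($M{\left(n \right)} = 2 - 3 = -1$)
$8 \cdot 4 M{\left(6 \right)} = 8 \cdot 4 \left(-1\right) = 32 \left(-1\right) = -32$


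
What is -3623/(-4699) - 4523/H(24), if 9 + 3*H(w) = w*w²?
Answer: -4569662/21638895 ≈ -0.21118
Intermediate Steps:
H(w) = -3 + w³/3 (H(w) = -3 + (w*w²)/3 = -3 + w³/3)
-3623/(-4699) - 4523/H(24) = -3623/(-4699) - 4523/(-3 + (⅓)*24³) = -3623*(-1/4699) - 4523/(-3 + (⅓)*13824) = 3623/4699 - 4523/(-3 + 4608) = 3623/4699 - 4523/4605 = -4569662/21638895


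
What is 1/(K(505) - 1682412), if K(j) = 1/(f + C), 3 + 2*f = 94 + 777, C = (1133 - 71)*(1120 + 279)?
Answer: -1486172/2500353606863 ≈ -5.9438e-7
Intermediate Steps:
C = 1485738 (C = 1062*1399 = 1485738)
f = 434 (f = -3/2 + (94 + 777)/2 = -3/2 + (½)*871 = -3/2 + 871/2 = 434)
K(j) = 1/1486172 (K(j) = 1/(434 + 1485738) = 1/1486172)
1/(K(505) - 1682412) = 1/(1/1486172 - 1682412) = 1/(-2500353606863/1486172) = -1486172/2500353606863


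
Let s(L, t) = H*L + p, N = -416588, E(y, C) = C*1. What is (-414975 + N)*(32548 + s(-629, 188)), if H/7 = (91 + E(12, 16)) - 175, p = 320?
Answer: -276305101136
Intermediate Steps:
E(y, C) = C
H = -476 (H = 7*((91 + 16) - 175) = 7*(107 - 175) = 7*(-68) = -476)
s(L, t) = 320 - 476*L (s(L, t) = -476*L + 320 = 320 - 476*L)
(-414975 + N)*(32548 + s(-629, 188)) = (-414975 - 416588)*(32548 + (320 - 476*(-629))) = -831563*(32548 + (320 + 299404)) = -831563*(32548 + 299724) = -831563*332272 = -276305101136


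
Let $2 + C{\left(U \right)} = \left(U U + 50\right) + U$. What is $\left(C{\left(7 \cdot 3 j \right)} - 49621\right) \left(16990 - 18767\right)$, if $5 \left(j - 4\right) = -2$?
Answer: $\frac{1945017127}{25} \approx 7.7801 \cdot 10^{7}$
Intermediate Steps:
$j = \frac{18}{5}$ ($j = 4 + \frac{1}{5} \left(-2\right) = 4 - \frac{2}{5} = \frac{18}{5} \approx 3.6$)
$C{\left(U \right)} = 48 + U + U^{2}$ ($C{\left(U \right)} = -2 + \left(\left(U U + 50\right) + U\right) = -2 + \left(\left(U^{2} + 50\right) + U\right) = -2 + \left(\left(50 + U^{2}\right) + U\right) = -2 + \left(50 + U + U^{2}\right) = 48 + U + U^{2}$)
$\left(C{\left(7 \cdot 3 j \right)} - 49621\right) \left(16990 - 18767\right) = \left(\left(48 + 7 \cdot 3 \cdot \frac{18}{5} + \left(7 \cdot 3 \cdot \frac{18}{5}\right)^{2}\right) - 49621\right) \left(16990 - 18767\right) = \left(\left(48 + 21 \cdot \frac{18}{5} + \left(21 \cdot \frac{18}{5}\right)^{2}\right) - 49621\right) \left(-1777\right) = \left(\left(48 + \frac{378}{5} + \left(\frac{378}{5}\right)^{2}\right) - 49621\right) \left(-1777\right) = \left(\left(48 + \frac{378}{5} + \frac{142884}{25}\right) - 49621\right) \left(-1777\right) = \left(\frac{145974}{25} - 49621\right) \left(-1777\right) = \left(- \frac{1094551}{25}\right) \left(-1777\right) = \frac{1945017127}{25}$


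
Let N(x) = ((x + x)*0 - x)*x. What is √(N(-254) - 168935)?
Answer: 3*I*√25939 ≈ 483.17*I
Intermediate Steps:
N(x) = -x² (N(x) = ((2*x)*0 - x)*x = (0 - x)*x = (-x)*x = -x²)
√(N(-254) - 168935) = √(-1*(-254)² - 168935) = √(-1*64516 - 168935) = √(-64516 - 168935) = √(-233451) = 3*I*√25939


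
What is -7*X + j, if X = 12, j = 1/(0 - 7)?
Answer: -589/7 ≈ -84.143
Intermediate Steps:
j = -⅐ (j = 1/(-7) = -⅐ ≈ -0.14286)
-7*X + j = -7*12 - ⅐ = -84 - ⅐ = -589/7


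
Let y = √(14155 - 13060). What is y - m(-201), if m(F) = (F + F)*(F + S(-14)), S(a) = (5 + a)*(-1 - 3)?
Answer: -66330 + √1095 ≈ -66297.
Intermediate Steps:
S(a) = -20 - 4*a (S(a) = (5 + a)*(-4) = -20 - 4*a)
y = √1095 ≈ 33.091
m(F) = 2*F*(36 + F) (m(F) = (F + F)*(F + (-20 - 4*(-14))) = (2*F)*(F + (-20 + 56)) = (2*F)*(F + 36) = (2*F)*(36 + F) = 2*F*(36 + F))
y - m(-201) = √1095 - 2*(-201)*(36 - 201) = √1095 - 2*(-201)*(-165) = √1095 - 1*66330 = √1095 - 66330 = -66330 + √1095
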